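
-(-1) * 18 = 18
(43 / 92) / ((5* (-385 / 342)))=-7353 / 88550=-0.08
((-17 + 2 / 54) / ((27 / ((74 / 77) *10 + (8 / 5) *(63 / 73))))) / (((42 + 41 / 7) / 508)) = -71871770912 / 980523225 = -73.30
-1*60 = -60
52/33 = 1.58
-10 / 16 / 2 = -5 / 16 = -0.31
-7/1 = -7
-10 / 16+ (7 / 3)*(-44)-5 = -2599 / 24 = -108.29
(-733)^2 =537289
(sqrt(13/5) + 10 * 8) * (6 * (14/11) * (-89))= -598080/11 - 7476 * sqrt(65)/55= -55466.79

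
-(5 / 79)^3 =-125 / 493039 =-0.00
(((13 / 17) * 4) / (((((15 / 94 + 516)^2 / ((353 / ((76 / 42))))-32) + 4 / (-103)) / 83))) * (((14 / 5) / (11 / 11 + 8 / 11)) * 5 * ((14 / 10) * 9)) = 15694848693219696 / 807299670963595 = 19.44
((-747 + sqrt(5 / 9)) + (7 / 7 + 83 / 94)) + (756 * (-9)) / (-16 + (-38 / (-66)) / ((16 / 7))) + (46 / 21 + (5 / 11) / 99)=-1852229681171 / 5958213030 + sqrt(5) / 3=-310.12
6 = 6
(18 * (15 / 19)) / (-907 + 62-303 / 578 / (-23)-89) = -3589380 / 235909567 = -0.02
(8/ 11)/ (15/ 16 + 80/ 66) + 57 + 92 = 169499/ 1135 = 149.34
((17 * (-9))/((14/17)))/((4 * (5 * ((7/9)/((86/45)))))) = -111843/4900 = -22.83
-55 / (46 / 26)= -715 / 23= -31.09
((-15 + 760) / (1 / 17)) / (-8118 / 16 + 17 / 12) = -303960 / 12143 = -25.03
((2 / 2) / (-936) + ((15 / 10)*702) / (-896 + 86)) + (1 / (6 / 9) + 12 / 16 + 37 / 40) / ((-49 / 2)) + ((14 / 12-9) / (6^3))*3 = -2118169 / 1375920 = -1.54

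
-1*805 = -805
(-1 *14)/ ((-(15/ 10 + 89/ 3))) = 84/ 187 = 0.45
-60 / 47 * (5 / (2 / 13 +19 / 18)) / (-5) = 14040 / 13301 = 1.06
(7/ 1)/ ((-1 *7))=-1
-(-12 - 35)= 47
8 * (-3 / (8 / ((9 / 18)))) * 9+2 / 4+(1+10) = -2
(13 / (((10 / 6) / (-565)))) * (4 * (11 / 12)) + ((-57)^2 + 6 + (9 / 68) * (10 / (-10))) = -877481 / 68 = -12904.13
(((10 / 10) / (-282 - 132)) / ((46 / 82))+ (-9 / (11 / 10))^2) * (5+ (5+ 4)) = 539862673 / 576081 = 937.13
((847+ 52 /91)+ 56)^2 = 816441.33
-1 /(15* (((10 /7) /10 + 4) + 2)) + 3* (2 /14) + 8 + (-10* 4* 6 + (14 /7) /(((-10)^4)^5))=-10455939999999999999999097 /45150000000000000000000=-231.58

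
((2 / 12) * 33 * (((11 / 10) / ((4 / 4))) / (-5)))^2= 14641 / 10000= 1.46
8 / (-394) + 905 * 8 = 1426276 / 197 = 7239.98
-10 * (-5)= 50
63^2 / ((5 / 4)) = 15876 / 5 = 3175.20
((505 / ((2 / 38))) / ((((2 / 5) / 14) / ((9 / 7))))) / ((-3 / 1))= -143925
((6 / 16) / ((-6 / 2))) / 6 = -1 / 48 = -0.02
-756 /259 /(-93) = 36 /1147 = 0.03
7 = 7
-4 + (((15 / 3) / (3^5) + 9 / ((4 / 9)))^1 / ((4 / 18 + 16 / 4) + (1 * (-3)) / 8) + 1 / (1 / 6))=54364 / 7479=7.27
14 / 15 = 0.93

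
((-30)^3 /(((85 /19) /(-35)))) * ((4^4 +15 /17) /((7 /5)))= 11201355000 /289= 38759013.84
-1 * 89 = -89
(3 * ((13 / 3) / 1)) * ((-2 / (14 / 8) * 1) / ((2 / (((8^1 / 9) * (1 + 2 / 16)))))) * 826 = -6136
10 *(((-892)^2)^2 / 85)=1266162401792 / 17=74480141281.88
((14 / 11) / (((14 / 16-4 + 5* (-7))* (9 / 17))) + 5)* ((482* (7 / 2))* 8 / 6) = 1005931108 / 90585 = 11104.83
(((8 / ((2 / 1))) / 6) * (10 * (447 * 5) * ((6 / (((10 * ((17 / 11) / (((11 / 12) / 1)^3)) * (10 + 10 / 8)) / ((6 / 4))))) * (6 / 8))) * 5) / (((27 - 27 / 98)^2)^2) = 62879826323545 / 14396715424919826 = 0.00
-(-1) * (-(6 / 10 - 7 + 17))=-53 / 5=-10.60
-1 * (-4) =4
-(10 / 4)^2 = -25 / 4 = -6.25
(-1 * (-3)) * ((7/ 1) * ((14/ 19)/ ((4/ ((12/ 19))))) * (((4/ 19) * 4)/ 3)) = 4704/ 6859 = 0.69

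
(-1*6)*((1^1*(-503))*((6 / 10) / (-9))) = -1006 / 5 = -201.20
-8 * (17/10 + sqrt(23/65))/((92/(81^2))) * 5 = -111537/23-13122 * sqrt(1495)/299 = -6546.31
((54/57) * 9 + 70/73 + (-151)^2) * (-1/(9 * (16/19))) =-31638143/10512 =-3009.72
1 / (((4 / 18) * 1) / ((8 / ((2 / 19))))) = 342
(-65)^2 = 4225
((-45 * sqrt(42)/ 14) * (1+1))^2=1735.71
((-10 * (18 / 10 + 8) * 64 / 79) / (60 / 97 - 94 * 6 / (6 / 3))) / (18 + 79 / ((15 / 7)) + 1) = 760480 / 150576449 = 0.01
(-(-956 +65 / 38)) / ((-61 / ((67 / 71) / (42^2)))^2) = 162784607 / 2217977446271328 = 0.00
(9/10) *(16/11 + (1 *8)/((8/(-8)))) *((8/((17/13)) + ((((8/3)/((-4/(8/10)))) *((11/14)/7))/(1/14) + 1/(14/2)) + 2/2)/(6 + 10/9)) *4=-696438/32725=-21.28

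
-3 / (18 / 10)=-5 / 3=-1.67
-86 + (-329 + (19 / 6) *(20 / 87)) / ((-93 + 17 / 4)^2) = -2830128014 / 32892525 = -86.04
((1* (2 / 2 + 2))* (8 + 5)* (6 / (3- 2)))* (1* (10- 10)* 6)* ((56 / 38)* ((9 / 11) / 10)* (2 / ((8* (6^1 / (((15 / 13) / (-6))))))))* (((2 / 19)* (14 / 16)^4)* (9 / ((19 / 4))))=0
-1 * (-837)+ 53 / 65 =54458 / 65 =837.82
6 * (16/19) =96/19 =5.05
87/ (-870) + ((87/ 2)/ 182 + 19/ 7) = 5193/ 1820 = 2.85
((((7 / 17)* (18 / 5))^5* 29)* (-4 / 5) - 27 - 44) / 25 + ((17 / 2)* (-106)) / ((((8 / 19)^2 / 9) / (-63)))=102286487267761399451 / 35496425000000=2881599.69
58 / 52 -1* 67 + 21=-1167 / 26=-44.88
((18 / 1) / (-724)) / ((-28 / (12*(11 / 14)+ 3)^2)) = 68121 / 496664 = 0.14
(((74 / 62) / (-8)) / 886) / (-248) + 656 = 35747108901 / 54492544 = 656.00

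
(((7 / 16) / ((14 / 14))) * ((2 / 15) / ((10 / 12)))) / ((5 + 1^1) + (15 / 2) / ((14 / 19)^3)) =9604 / 3395325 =0.00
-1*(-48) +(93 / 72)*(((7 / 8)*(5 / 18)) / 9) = 1494077 / 31104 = 48.03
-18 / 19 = -0.95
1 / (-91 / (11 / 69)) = -11 / 6279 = -0.00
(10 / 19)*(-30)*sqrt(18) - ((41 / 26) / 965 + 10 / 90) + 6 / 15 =12973 / 45162 - 900*sqrt(2) / 19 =-66.70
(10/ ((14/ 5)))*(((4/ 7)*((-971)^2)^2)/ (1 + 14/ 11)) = 39113762656364/ 49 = 798240054211.51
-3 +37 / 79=-200 / 79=-2.53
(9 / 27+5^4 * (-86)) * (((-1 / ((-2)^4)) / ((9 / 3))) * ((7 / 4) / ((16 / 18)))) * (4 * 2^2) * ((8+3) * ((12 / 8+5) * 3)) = 484230747 / 64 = 7566105.42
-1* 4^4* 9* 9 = -20736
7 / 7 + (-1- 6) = -6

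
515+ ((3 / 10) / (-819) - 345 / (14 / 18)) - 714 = -250603 / 390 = -642.57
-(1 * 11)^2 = -121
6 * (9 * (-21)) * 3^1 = -3402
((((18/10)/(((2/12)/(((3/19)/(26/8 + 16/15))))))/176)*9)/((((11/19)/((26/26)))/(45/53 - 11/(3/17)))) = -3563352/1660967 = -2.15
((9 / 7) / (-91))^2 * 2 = 0.00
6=6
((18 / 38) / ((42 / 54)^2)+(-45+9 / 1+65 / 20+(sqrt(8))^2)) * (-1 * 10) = 446265 / 1862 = 239.67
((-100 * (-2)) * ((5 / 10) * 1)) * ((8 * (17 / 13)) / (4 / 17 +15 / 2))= 462400 / 3419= 135.24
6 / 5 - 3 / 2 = -3 / 10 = -0.30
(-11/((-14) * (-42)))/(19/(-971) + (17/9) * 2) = -32043/6437228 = -0.00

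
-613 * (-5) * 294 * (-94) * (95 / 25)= -321876492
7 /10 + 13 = 137 /10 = 13.70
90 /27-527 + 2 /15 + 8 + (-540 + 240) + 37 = -11678 /15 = -778.53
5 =5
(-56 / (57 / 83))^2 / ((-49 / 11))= -1492.72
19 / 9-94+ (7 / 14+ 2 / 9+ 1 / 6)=-91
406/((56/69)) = 2001/4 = 500.25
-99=-99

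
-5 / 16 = -0.31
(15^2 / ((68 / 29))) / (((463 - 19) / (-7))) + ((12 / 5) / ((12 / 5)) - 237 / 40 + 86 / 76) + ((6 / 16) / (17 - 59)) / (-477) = -4234829579 / 798087780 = -5.31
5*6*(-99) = -2970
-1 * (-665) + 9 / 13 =8654 / 13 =665.69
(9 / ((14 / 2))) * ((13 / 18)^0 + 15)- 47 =-185 / 7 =-26.43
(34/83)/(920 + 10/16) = 272/611295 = 0.00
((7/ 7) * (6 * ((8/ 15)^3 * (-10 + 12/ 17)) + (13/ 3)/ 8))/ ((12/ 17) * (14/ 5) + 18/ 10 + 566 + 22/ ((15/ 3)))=-1211461/ 87849000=-0.01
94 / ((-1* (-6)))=47 / 3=15.67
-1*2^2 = -4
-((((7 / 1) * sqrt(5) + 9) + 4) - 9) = -7 * sqrt(5) - 4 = -19.65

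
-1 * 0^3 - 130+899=769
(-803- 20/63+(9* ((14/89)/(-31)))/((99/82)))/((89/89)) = -1536004865/1911987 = -803.36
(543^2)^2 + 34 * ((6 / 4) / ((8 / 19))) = 695487463377 / 8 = 86935932922.12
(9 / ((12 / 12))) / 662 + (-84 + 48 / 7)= -357417 / 4634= -77.13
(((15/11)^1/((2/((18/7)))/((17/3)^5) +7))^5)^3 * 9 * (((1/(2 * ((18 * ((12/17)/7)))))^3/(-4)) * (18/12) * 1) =-567096837026962263434116161416809568414484314275578016759950041733025991668399212920003111219546378997802734375/364174617585372341799912529993999781593297335858053914317747165328694521947386143077725076555182513825384265239300912709632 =-0.00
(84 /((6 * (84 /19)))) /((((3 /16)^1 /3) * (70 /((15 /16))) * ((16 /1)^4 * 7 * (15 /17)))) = 323 /192675840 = 0.00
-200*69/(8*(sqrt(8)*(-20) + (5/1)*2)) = 345/62 + 690*sqrt(2)/31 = 37.04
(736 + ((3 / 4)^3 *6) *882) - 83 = 46169 / 16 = 2885.56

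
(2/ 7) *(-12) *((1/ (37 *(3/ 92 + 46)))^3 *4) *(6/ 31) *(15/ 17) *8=-10764582912/ 2838599141544672275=-0.00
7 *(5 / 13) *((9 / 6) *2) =8.08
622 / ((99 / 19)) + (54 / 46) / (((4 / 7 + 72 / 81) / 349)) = 83778139 / 209484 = 399.93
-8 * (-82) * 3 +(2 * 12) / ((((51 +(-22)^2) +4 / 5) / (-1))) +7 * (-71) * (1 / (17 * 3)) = 89182763 / 45543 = 1958.21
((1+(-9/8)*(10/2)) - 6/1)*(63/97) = -5355/776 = -6.90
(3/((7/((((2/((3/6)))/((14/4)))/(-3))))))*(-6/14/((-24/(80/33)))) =-0.01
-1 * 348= -348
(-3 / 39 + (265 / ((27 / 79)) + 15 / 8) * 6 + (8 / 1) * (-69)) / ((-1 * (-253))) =1924133 / 118404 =16.25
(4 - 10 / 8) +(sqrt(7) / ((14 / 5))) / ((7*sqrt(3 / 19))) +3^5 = 5*sqrt(399) / 294 +983 / 4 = 246.09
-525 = -525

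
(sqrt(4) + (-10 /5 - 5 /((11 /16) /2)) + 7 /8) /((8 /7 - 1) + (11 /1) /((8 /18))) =-8421 /15334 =-0.55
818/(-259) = -818/259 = -3.16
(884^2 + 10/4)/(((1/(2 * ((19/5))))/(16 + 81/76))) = 2027103349/20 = 101355167.45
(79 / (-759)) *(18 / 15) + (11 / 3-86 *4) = -1292039 / 3795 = -340.46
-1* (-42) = 42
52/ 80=13/ 20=0.65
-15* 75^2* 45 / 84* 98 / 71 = -8859375 / 142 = -62389.96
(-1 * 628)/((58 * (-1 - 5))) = 157/87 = 1.80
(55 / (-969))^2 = 3025 / 938961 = 0.00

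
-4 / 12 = -1 / 3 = -0.33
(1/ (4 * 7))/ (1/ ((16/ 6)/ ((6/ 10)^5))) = 6250/ 5103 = 1.22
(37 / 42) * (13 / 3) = 481 / 126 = 3.82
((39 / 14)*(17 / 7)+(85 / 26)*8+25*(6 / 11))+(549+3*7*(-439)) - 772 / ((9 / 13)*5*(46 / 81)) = -14530529633 / 1611610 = -9016.16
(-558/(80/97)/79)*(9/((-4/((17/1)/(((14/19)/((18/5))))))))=708049269/442400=1600.47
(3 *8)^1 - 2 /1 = 22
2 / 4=1 / 2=0.50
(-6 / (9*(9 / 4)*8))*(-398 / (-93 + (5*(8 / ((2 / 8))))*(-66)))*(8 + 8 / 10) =-17512 / 1438155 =-0.01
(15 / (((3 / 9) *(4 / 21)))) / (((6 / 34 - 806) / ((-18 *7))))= 144585 / 3914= 36.94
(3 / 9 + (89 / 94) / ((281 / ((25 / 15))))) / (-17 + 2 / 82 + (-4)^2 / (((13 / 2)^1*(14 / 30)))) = -33403643 / 1153129584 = -0.03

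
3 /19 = 0.16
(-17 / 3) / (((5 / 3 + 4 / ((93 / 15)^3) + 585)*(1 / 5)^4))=-63305875 / 10486732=-6.04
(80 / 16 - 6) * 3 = -3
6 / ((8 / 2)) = 3 / 2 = 1.50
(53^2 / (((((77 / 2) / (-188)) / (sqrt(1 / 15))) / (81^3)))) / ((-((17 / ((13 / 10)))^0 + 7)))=23387478381 *sqrt(15) / 385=235270946.18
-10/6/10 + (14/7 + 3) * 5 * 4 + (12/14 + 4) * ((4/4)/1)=104.69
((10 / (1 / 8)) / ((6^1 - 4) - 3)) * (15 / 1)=-1200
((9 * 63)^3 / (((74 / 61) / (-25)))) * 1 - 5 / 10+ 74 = -138991747818 / 37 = -3756533724.81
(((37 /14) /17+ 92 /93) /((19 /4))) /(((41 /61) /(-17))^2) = 3205485218 /20792289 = 154.17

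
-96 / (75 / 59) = -1888 / 25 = -75.52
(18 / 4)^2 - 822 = -3207 / 4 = -801.75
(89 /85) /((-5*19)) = -89 /8075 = -0.01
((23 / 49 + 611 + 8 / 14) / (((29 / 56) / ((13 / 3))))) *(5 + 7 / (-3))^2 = 199613440 / 5481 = 36419.16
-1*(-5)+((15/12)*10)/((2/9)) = 245/4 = 61.25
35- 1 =34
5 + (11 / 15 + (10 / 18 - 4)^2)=7127 / 405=17.60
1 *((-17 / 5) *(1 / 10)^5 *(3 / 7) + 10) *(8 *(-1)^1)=-34999949 / 437500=-80.00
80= 80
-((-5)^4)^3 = -244140625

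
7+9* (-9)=-74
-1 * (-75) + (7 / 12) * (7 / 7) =907 / 12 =75.58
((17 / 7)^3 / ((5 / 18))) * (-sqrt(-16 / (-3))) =-117912 * sqrt(3) / 1715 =-119.08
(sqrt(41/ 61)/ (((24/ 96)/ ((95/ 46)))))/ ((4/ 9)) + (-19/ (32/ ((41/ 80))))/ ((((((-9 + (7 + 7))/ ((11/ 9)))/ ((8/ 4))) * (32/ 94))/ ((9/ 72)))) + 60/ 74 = 206282509/ 272793600 + 855 * sqrt(2501)/ 2806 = 15.99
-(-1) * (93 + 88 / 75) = 7063 / 75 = 94.17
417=417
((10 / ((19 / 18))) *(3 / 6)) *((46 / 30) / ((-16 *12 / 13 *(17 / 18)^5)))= -17655651 / 26977283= -0.65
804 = 804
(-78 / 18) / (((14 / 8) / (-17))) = 884 / 21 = 42.10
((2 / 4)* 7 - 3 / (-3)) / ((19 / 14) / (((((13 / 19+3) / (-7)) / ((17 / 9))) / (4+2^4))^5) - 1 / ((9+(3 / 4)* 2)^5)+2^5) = -8931928887 / 5132256407687270944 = -0.00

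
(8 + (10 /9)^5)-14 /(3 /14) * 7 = -26432684 /59049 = -447.64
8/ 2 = 4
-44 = -44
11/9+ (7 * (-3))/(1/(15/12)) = -901/36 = -25.03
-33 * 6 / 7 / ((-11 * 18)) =1 / 7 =0.14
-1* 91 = -91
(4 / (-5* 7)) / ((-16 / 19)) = 19 / 140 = 0.14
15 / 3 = 5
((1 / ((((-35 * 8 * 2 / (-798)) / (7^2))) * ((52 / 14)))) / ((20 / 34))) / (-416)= -332367 / 4326400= -0.08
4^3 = 64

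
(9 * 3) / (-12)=-9 / 4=-2.25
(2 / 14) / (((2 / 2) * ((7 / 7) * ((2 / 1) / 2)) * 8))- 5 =-279 / 56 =-4.98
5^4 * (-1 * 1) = -625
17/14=1.21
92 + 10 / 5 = 94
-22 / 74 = -11 / 37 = -0.30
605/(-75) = -121/15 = -8.07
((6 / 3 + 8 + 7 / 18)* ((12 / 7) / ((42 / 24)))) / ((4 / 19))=7106 / 147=48.34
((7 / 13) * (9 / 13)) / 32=63 / 5408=0.01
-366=-366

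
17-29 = -12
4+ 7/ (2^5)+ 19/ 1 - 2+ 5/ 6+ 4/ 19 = 40607/ 1824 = 22.26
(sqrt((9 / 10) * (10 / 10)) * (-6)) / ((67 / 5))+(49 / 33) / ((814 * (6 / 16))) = 196 / 40293 - 9 * sqrt(10) / 67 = -0.42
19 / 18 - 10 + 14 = 91 / 18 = 5.06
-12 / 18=-2 / 3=-0.67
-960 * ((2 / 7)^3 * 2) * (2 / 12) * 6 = -15360 / 343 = -44.78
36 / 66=6 / 11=0.55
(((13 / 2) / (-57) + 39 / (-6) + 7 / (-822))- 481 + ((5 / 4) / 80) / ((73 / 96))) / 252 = -13236235 / 6840684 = -1.93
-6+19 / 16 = -77 / 16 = -4.81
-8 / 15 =-0.53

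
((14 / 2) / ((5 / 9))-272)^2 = 1682209 / 25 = 67288.36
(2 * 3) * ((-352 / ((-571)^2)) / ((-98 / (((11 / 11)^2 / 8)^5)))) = 33 / 16359433216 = 0.00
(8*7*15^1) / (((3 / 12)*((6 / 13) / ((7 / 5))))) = 10192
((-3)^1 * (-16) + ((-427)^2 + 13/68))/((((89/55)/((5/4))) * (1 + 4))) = 682090695/24208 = 28176.25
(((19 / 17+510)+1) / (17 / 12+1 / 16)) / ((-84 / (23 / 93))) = -266984 / 261919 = -1.02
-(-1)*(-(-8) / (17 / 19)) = 152 / 17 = 8.94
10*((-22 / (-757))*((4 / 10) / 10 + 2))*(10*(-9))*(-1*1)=53.36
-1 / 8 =-0.12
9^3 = 729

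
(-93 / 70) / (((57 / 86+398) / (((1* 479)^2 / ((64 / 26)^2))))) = -155063340471 / 1228774400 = -126.19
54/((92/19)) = 513/46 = 11.15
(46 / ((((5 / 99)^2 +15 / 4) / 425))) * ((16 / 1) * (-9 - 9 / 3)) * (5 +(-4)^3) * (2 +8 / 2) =10418654315520 / 29423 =354098980.92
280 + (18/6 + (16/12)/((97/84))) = 27563/97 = 284.15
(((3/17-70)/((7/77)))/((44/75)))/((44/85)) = -445125/176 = -2529.12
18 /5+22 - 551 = -2627 /5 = -525.40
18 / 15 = 6 / 5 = 1.20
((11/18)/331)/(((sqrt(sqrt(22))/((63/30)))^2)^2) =21609/13240000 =0.00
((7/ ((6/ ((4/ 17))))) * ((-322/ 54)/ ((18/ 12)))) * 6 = -9016/ 1377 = -6.55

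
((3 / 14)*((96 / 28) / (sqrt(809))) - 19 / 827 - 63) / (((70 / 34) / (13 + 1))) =-354416 / 827 + 1224*sqrt(809) / 198205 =-428.38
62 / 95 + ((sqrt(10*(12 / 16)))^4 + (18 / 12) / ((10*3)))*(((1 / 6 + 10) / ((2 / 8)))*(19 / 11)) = 12399869 / 3135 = 3955.30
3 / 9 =1 / 3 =0.33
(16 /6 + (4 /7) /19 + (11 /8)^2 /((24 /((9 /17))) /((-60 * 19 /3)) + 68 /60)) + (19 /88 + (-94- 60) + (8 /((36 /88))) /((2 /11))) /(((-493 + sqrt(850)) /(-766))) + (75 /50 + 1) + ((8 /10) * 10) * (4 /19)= -11565754294081 /182614170816- 70113895 * sqrt(34) /95910804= -67.60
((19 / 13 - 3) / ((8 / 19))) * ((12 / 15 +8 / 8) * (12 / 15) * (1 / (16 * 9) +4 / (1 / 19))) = -41591 / 104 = -399.91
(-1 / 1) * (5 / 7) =-5 / 7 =-0.71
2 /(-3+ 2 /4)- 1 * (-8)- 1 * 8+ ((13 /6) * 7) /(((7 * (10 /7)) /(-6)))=-99 /10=-9.90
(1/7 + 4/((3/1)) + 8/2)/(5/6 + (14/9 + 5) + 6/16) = 0.71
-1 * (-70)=70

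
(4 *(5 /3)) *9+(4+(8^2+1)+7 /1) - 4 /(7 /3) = 940 /7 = 134.29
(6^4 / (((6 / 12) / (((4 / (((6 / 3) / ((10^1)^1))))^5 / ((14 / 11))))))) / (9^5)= 110366.45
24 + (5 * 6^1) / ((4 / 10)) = 99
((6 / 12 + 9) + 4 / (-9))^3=4330747 / 5832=742.58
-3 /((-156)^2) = -1 /8112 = -0.00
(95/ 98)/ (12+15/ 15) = 95/ 1274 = 0.07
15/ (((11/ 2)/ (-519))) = -15570/ 11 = -1415.45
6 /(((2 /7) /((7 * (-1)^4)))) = 147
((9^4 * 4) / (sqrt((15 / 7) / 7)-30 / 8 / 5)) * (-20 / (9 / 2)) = 4354560 * sqrt(15) / 67+22861440 / 67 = 592934.01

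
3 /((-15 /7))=-7 /5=-1.40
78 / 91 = 6 / 7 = 0.86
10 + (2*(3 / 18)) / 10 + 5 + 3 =541 / 30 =18.03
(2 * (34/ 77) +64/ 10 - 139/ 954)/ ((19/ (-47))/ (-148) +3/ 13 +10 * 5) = 118528546214/ 834210167175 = 0.14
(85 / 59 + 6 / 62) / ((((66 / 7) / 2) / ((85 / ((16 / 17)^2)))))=31.29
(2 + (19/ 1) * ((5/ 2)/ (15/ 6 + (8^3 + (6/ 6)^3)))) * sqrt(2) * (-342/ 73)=-737694 * sqrt(2)/ 75263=-13.86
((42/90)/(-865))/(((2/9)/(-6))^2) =-1701/4325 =-0.39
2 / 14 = 1 / 7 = 0.14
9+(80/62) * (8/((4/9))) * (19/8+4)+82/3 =17149/93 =184.40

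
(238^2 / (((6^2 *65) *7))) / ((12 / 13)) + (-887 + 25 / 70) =-882.90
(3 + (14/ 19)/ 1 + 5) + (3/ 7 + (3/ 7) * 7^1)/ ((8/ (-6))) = 820/ 133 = 6.17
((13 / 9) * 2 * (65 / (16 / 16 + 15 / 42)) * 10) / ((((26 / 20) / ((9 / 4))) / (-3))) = -136500 / 19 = -7184.21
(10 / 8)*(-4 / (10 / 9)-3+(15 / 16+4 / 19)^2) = -2440723 / 369664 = -6.60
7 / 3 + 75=232 / 3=77.33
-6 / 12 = -1 / 2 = -0.50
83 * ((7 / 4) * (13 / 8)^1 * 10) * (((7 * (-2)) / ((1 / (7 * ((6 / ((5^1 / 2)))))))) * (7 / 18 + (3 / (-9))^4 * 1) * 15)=-120281525 / 36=-3341153.47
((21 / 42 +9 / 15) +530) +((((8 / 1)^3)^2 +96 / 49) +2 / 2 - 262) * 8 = 1026849279 / 490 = 2095610.77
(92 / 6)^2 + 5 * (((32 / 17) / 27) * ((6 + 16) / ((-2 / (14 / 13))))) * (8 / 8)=230.98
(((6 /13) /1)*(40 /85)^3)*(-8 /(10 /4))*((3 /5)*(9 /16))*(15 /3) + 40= 12690856 /319345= 39.74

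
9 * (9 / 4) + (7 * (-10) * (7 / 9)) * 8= -14951 / 36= -415.31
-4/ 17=-0.24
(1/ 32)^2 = 1/ 1024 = 0.00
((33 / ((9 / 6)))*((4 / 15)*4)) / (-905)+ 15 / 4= 202217 / 54300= 3.72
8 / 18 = 0.44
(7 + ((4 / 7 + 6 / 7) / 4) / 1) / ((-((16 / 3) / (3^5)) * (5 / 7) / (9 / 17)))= -675783 / 2720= -248.45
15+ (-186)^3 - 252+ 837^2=-5734524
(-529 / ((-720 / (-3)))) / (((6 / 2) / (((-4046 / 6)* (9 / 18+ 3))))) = 7491169 / 4320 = 1734.07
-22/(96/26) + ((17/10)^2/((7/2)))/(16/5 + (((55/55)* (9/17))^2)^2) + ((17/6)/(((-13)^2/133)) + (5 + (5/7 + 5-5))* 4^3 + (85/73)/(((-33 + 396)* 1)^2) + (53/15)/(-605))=1128718254926506998137/3116011317821602200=362.23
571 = 571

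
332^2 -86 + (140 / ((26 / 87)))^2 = 55701422 / 169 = 329594.21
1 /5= 0.20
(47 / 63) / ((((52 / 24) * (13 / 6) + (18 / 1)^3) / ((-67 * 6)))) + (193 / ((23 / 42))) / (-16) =-5975248875 / 270635848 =-22.08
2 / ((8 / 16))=4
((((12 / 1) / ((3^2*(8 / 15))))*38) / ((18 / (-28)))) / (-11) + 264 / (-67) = 9.49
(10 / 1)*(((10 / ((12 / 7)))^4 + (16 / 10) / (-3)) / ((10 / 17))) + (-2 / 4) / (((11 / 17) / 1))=19674.28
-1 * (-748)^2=-559504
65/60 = 13/12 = 1.08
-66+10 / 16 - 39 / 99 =-17363 / 264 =-65.77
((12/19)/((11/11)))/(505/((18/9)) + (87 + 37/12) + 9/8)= 288/156731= 0.00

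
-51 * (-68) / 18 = 578 / 3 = 192.67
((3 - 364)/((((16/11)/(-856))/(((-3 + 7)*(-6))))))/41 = -5098764/41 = -124360.10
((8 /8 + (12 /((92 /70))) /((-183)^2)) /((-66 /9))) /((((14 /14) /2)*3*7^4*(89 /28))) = -1027276 /86215543953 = -0.00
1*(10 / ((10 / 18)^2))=162 / 5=32.40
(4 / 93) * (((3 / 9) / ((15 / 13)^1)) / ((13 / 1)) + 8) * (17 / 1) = 24548 / 4185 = 5.87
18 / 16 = 9 / 8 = 1.12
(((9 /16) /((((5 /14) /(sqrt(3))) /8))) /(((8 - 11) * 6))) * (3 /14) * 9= -27 * sqrt(3) /20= -2.34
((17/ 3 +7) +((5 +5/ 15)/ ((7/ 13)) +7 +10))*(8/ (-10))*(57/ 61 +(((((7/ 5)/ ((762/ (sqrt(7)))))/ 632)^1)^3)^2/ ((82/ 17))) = -252360163943011539576373967201486036845257143/ 8531080974386117502621420292215275520000000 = -29.58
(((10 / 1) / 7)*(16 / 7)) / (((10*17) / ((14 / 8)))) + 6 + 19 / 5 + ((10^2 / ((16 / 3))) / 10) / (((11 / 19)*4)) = 2229127 / 209440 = 10.64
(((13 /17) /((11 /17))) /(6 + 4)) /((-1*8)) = -13 /880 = -0.01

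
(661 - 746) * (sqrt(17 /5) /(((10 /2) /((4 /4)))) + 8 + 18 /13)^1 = -10370 /13 - 17 * sqrt(85) /5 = -829.04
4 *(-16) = -64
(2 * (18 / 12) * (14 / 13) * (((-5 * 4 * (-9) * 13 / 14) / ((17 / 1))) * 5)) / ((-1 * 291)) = -900 / 1649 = -0.55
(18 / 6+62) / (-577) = -65 / 577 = -0.11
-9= -9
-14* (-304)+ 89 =4345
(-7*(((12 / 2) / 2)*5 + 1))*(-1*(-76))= -8512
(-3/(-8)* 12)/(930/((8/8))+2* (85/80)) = 36/7457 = 0.00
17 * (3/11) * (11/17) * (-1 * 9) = -27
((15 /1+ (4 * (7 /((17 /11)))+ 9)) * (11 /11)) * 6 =4296 /17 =252.71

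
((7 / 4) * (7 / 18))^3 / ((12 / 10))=0.26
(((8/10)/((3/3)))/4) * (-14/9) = -0.31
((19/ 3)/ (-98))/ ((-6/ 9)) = 19/ 196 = 0.10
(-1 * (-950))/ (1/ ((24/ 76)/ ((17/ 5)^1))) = 1500/ 17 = 88.24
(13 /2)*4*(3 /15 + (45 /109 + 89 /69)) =49.47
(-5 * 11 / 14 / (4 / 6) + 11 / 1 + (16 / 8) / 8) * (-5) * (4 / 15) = -50 / 7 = -7.14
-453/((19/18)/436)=-3555144/19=-187112.84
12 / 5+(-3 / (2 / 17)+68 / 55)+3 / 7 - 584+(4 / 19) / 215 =-380872529 / 629090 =-605.43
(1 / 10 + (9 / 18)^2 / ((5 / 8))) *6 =3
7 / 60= 0.12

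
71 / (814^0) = 71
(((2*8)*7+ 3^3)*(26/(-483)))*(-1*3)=3614/161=22.45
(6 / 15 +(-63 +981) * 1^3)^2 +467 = 21098139 / 25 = 843925.56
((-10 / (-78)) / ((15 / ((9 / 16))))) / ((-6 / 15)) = -5 / 416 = -0.01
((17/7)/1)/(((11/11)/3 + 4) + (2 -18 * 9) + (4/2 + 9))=-51/3038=-0.02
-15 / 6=-5 / 2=-2.50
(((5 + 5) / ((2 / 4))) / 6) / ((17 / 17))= 10 / 3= 3.33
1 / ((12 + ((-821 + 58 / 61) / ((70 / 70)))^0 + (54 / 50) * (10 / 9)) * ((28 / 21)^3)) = 135 / 4544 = 0.03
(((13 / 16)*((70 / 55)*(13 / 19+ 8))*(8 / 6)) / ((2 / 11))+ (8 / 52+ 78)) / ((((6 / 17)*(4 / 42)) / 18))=152382951 / 1976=77116.88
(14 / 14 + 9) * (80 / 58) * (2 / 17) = 800 / 493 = 1.62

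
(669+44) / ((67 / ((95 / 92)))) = 2945 / 268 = 10.99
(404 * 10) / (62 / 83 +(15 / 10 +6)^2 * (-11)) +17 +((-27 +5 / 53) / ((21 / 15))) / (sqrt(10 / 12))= 2146729 / 205177 - 1426 * sqrt(30) / 371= -10.59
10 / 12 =5 / 6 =0.83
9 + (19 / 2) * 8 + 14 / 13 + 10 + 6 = 1327 / 13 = 102.08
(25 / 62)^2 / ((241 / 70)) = 21875 / 463202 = 0.05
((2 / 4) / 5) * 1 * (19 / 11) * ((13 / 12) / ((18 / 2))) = 247 / 11880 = 0.02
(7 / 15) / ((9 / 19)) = 133 / 135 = 0.99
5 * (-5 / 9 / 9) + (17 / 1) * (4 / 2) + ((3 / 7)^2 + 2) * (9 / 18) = 276109 / 7938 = 34.78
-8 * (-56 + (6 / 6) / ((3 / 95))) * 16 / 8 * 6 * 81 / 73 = 2592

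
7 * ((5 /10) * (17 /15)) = 3.97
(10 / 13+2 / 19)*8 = 1728 / 247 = 7.00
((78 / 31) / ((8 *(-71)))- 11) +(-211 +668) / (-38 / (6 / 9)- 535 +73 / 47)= -2877701249 / 244319804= -11.78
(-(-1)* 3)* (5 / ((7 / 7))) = 15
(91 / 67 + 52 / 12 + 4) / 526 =974 / 52863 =0.02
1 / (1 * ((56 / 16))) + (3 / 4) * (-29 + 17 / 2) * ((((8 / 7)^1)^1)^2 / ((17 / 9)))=-8618 / 833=-10.35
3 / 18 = 0.17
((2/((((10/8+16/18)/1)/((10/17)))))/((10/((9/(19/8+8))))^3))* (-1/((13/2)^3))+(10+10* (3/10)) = 534425654643863/41109669876275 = 13.00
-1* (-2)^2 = -4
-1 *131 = -131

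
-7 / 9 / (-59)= 7 / 531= 0.01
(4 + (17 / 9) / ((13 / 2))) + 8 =1438 / 117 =12.29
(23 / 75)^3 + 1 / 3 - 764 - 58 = -346628458 / 421875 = -821.64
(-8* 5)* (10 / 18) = -200 / 9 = -22.22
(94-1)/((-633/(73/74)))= -0.14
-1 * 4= -4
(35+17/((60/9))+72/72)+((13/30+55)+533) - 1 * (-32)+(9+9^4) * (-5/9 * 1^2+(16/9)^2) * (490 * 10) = 15095058617/180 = 83861436.76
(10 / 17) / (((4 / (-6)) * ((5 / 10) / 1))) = -30 / 17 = -1.76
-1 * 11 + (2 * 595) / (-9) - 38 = -1631 / 9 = -181.22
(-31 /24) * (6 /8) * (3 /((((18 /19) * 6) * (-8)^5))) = 589 /37748736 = 0.00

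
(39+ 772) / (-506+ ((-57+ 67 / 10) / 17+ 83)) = -137870 / 72413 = -1.90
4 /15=0.27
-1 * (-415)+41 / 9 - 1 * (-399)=7367 / 9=818.56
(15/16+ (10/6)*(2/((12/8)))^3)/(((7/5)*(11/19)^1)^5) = 7002717484375/501141752496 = 13.97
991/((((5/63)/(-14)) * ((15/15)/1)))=-874062/5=-174812.40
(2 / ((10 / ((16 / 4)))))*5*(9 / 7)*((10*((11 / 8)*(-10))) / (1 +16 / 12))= -14850 / 49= -303.06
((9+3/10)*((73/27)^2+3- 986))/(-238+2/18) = 11024809/289035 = 38.14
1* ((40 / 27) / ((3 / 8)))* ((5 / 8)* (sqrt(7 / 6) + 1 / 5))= 40 / 81 + 100* sqrt(42) / 243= 3.16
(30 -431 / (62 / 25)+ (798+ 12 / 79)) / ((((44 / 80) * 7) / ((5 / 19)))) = 160253150 / 3582887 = 44.73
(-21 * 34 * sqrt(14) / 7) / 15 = -34 * sqrt(14) / 5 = -25.44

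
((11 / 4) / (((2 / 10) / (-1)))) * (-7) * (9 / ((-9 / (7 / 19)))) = -2695 / 76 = -35.46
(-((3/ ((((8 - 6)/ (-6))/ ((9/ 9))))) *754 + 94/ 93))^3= 251244368962288064/ 804357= 312354301587.84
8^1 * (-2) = -16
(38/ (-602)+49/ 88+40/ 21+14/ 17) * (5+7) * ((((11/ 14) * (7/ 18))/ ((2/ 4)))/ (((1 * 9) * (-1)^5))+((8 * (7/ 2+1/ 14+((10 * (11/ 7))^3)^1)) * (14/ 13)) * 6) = 6936867479734523/ 893612412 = 7762725.08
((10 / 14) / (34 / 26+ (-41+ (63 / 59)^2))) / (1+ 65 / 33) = -2488915 / 398931638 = -0.01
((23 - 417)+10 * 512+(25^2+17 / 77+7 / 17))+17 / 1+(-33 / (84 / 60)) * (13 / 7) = 5324.86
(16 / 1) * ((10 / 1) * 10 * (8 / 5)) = 2560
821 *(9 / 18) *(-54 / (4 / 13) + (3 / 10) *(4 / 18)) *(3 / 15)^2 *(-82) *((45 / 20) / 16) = 531473529 / 16000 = 33217.10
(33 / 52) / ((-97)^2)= 0.00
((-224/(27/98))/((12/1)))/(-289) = 5488/23409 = 0.23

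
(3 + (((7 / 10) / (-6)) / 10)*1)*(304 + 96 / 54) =616792 / 675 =913.77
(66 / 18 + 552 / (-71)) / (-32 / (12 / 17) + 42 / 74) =32375 / 352799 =0.09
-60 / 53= -1.13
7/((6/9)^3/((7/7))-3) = -189/73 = -2.59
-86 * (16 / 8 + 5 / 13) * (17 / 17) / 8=-1333 / 52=-25.63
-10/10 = -1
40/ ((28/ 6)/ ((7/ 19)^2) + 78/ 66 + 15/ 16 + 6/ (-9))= 49280/ 44147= 1.12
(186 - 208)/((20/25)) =-55/2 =-27.50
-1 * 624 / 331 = -624 / 331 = -1.89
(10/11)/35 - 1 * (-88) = 6778/77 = 88.03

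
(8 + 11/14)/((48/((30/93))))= 205/3472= 0.06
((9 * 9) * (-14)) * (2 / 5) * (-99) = 224532 / 5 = 44906.40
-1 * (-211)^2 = -44521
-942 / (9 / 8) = -2512 / 3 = -837.33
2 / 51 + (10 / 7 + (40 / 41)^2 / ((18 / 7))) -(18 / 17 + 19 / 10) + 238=4264655491 / 18003510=236.88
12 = 12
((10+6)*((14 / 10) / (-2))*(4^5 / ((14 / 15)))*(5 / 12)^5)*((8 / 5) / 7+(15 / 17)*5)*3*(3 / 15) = -1380500 / 3213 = -429.66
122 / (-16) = -61 / 8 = -7.62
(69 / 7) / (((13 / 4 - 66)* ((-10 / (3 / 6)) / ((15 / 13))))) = 207 / 22841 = 0.01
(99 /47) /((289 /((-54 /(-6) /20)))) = 891 /271660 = 0.00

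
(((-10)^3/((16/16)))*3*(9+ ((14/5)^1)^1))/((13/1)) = -35400/13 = -2723.08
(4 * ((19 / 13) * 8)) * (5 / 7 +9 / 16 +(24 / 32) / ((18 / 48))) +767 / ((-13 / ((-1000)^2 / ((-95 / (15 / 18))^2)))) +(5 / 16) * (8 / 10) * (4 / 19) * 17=-1296674909 / 295659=-4385.71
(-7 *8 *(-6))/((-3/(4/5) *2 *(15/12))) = -896/25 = -35.84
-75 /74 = -1.01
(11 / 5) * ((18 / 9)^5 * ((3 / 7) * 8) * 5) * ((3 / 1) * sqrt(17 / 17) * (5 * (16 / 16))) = 126720 / 7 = 18102.86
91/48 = 1.90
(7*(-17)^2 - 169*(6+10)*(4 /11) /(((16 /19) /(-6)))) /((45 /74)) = 7349458 /495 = 14847.39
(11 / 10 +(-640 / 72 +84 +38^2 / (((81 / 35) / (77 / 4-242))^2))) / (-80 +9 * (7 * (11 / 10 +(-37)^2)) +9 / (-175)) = 84277509505 / 543288366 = 155.12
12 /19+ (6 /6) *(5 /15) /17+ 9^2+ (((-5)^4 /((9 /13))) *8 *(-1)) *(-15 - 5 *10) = 1364912360 /2907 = 469526.10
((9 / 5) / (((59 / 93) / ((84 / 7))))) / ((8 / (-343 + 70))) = -685503 / 590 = -1161.87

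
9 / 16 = 0.56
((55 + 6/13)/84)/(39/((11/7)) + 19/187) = 19261/726960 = 0.03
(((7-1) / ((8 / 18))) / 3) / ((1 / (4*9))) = 162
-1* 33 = -33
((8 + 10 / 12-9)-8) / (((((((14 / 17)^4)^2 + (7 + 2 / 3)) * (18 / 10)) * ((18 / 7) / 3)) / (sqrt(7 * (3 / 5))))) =-2392684802263 * sqrt(105) / 17805937137588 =-1.38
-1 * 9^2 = -81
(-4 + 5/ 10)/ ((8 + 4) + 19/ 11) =-77/ 302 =-0.25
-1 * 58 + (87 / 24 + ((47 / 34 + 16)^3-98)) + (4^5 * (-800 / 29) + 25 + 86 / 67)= -441450115173 / 19091918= -23122.36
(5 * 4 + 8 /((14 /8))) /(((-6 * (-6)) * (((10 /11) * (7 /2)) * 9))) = 473 /19845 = 0.02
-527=-527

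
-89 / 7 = -12.71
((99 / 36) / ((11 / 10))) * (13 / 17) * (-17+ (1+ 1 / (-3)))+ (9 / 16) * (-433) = -224227 / 816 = -274.79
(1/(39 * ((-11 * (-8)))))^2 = 1/11778624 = 0.00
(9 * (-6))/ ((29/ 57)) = -3078/ 29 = -106.14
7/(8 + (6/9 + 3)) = 3/5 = 0.60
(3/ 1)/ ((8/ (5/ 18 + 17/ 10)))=89/ 120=0.74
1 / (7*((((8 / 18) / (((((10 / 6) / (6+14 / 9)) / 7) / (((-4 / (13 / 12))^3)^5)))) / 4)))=-255929465070453785 / 2041548911422784856089690112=-0.00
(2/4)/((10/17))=17/20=0.85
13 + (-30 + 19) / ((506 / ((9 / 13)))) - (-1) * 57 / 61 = 507751 / 36478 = 13.92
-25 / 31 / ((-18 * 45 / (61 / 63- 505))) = -79385 / 158193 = -0.50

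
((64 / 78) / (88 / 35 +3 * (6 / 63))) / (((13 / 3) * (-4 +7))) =80 / 3549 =0.02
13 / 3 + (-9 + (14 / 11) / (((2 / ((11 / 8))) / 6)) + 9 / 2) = 61 / 12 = 5.08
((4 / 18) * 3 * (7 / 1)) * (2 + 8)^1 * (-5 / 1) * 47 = -32900 / 3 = -10966.67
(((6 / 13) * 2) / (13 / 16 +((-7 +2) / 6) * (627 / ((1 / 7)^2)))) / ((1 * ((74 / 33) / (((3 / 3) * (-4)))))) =12672 / 197030587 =0.00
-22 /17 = -1.29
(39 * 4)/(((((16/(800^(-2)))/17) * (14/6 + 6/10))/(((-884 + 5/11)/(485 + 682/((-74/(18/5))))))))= -715250367/4142705459200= -0.00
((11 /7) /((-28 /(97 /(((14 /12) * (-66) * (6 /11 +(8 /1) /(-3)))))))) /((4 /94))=-150447 /192080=-0.78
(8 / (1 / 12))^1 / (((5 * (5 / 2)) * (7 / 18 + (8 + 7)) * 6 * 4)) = 144 / 6925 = 0.02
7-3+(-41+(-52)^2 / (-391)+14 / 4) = -31605 / 782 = -40.42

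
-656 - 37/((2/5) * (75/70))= -2227/3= -742.33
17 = 17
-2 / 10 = -0.20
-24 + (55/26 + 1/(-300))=-85363/3900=-21.89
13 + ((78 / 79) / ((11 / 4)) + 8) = 18561 / 869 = 21.36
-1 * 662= -662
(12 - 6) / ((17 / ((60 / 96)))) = 15 / 68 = 0.22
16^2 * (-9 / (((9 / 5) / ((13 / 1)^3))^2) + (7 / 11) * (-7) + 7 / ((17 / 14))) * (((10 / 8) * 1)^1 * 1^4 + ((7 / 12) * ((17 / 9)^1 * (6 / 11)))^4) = -766039132038418522720 / 161668308483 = -4738338263.24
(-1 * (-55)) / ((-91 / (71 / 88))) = -355 / 728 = -0.49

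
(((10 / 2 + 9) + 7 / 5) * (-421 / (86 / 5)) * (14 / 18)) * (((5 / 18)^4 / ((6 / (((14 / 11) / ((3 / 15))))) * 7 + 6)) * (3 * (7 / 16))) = -709121875 / 3900068352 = -0.18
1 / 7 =0.14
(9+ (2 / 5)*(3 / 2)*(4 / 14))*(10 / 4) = 321 / 14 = 22.93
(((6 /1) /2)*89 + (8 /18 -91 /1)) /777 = 1588 /6993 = 0.23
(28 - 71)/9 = -43/9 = -4.78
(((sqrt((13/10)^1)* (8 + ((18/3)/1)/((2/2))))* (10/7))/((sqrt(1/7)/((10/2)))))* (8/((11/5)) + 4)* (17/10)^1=1428* sqrt(910)/11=3916.12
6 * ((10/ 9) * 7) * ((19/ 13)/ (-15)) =-532/ 117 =-4.55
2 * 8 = 16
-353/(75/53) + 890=48041/75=640.55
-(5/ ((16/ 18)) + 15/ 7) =-435/ 56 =-7.77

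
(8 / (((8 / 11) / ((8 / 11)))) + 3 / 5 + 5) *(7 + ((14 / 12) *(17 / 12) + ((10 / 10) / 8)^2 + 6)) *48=143633 / 15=9575.53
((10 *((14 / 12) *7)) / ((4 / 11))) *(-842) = -1134595 / 6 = -189099.17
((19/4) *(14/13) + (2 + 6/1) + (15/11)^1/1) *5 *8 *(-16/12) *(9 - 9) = 0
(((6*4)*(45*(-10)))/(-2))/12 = 450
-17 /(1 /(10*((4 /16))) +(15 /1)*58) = -5 /256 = -0.02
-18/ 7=-2.57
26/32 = 0.81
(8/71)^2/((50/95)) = 608/25205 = 0.02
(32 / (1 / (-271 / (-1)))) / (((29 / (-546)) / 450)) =-2130710400 / 29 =-73472772.41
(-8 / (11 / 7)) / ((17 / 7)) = -392 / 187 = -2.10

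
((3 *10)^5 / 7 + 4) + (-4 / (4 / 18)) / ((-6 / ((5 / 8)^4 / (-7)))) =99532912813 / 28672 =3471432.51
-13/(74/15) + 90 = 6465/74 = 87.36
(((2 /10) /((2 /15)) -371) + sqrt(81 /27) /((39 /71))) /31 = -739 /62 + 71*sqrt(3) /1209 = -11.82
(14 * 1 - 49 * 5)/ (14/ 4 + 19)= -154/ 15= -10.27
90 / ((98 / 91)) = 83.57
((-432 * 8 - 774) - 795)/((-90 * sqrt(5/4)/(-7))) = -469 * sqrt(5)/3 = -349.57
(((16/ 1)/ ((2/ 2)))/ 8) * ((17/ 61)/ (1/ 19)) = 646/ 61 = 10.59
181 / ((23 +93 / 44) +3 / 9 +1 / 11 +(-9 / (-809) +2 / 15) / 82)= 3962368740 / 559102061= 7.09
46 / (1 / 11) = 506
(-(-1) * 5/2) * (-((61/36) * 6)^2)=-18605/72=-258.40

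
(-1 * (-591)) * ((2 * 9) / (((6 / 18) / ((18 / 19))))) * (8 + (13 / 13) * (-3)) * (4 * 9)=103401360 / 19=5442176.84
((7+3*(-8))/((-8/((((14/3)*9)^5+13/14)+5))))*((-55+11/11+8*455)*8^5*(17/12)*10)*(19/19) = 462310014949467184.76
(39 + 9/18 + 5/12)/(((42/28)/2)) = 479/9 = 53.22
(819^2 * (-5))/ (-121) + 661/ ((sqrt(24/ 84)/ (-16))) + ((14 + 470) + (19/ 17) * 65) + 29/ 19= 1105094105/ 39083-5288 * sqrt(14)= 8489.69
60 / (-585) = -4 / 39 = -0.10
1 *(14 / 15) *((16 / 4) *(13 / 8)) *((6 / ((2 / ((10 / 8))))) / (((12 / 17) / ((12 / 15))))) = 1547 / 60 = 25.78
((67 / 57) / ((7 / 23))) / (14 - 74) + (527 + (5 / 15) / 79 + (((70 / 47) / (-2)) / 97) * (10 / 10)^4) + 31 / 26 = 59197106747657 / 112089306420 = 528.12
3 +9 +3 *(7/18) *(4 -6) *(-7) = 85/3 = 28.33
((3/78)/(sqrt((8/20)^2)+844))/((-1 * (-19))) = 5/2085668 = 0.00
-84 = -84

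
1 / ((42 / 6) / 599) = 599 / 7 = 85.57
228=228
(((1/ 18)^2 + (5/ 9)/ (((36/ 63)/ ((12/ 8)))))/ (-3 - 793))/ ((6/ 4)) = -947/ 773712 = -0.00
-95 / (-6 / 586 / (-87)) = -807215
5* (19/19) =5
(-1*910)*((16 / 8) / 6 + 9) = -25480 / 3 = -8493.33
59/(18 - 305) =-59/287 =-0.21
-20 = -20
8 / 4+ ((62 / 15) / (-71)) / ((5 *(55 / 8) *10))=2928502 / 1464375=2.00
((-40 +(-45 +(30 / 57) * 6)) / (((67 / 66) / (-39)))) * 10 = 40025700 / 1273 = 31442.03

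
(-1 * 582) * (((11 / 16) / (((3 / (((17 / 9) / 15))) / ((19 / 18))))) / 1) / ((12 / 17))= -5858897 / 233280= -25.12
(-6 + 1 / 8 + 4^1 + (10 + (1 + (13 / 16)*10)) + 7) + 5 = 117 / 4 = 29.25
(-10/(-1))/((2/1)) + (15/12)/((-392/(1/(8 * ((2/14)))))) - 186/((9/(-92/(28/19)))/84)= 194218747/1792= 108381.00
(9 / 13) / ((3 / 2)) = 6 / 13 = 0.46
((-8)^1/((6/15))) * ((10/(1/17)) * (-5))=17000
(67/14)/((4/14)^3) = 3283/16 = 205.19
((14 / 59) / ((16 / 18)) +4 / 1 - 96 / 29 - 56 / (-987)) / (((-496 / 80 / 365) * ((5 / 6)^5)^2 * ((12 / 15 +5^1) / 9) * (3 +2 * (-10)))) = 33.72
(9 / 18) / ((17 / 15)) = 15 / 34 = 0.44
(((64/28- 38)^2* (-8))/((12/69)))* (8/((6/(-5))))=57500000/147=391156.46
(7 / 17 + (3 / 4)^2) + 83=22841 / 272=83.97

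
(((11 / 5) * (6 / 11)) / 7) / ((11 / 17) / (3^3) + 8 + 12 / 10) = 2754 / 148183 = 0.02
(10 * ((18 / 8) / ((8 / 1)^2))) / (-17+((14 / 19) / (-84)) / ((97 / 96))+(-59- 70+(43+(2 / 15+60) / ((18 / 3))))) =-3732075 / 987114496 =-0.00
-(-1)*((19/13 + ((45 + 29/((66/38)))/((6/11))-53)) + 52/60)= 36527/585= 62.44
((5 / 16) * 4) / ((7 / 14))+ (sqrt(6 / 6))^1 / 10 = 13 / 5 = 2.60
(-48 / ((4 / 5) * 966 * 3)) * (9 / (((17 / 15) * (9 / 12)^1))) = -600 / 2737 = -0.22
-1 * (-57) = 57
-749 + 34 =-715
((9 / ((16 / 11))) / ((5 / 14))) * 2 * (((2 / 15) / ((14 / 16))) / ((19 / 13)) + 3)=204369 / 1900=107.56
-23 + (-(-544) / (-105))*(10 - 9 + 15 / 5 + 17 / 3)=-23021 / 315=-73.08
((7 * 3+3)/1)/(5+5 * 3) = 6/5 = 1.20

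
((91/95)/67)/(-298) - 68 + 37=-31.00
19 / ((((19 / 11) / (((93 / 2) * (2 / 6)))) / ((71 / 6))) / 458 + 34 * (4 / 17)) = 105342061 / 44354666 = 2.37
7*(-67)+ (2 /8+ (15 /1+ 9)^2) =429 /4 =107.25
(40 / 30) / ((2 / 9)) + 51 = 57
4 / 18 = 2 / 9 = 0.22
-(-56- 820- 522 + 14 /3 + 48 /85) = 355156 /255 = 1392.77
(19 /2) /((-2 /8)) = -38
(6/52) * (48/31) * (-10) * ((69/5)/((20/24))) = -29.59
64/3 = 21.33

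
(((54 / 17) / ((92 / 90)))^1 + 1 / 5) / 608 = 3233 / 594320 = 0.01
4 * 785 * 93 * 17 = 4964340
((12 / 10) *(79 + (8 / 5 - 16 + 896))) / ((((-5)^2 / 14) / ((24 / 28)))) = 345816 / 625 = 553.31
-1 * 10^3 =-1000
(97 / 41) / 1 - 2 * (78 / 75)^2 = 0.20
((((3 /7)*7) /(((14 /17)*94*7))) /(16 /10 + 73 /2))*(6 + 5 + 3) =85 /41783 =0.00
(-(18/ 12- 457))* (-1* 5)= -4555/ 2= -2277.50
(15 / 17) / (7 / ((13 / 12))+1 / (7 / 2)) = 1365 / 10438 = 0.13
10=10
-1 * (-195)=195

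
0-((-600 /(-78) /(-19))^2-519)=31653671 /61009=518.84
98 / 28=7 / 2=3.50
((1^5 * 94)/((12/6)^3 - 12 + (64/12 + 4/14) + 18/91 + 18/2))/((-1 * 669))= -8554/658519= -0.01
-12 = -12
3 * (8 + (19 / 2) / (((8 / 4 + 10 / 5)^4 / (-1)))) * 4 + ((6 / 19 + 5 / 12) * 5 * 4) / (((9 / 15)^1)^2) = 8946503 / 65664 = 136.25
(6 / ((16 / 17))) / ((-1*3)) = -17 / 8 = -2.12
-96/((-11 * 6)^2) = -8/363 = -0.02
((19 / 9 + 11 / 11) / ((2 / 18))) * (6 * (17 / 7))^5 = 44163232128 / 2401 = 18393682.69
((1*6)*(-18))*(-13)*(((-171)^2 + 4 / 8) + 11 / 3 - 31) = 41016690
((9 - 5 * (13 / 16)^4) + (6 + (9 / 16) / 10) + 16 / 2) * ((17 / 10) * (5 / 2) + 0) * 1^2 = 116297799 / 1310720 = 88.73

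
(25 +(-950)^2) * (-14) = -12635350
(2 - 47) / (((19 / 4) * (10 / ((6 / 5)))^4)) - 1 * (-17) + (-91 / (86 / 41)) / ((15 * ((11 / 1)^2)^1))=786568046437 / 46339218750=16.97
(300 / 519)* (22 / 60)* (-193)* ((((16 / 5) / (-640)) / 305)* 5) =2123 / 633180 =0.00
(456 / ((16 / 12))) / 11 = 342 / 11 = 31.09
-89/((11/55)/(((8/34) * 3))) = -5340/17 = -314.12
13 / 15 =0.87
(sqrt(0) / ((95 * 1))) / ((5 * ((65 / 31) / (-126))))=0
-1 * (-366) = 366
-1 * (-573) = 573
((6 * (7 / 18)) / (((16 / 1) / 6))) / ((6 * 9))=7 / 432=0.02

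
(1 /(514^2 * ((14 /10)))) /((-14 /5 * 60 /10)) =-25 /155347248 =-0.00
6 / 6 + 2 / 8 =5 / 4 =1.25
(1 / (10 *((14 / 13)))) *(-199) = -2587 / 140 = -18.48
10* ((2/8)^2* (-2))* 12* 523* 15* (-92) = 10826100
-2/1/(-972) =0.00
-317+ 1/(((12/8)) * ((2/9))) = -314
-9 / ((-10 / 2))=9 / 5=1.80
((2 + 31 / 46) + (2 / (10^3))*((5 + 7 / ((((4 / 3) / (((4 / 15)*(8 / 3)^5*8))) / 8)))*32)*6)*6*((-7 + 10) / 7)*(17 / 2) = 183858828043 / 1811250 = 101509.36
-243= -243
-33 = -33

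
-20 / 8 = -5 / 2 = -2.50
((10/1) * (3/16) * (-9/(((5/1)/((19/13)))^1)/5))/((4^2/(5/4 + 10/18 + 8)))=-0.60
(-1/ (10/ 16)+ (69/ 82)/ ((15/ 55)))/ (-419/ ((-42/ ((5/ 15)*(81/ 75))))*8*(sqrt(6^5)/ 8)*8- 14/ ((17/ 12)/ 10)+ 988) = -239634420375/ 1021207165542008+ 69688475955*sqrt(6)/ 255301791385502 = 0.00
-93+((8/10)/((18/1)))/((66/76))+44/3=-116249/1485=-78.28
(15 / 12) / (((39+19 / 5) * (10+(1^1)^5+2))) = 25 / 11128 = 0.00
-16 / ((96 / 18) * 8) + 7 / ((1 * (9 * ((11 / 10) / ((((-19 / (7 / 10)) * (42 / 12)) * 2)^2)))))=20215703 / 792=25524.88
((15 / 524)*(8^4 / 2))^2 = 58982400 / 17161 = 3437.00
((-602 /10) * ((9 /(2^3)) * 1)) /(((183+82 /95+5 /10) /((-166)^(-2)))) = -51471 /3861036496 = -0.00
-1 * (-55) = 55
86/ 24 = 43/ 12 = 3.58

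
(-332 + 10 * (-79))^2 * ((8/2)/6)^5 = 4476032/27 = 165778.96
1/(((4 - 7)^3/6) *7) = -2/63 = -0.03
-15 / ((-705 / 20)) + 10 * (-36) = -359.57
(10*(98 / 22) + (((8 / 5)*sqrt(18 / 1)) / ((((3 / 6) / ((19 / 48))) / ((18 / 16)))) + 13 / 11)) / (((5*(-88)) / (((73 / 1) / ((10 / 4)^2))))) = -36719 / 30250- 12483*sqrt(2) / 110000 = -1.37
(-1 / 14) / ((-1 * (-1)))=-0.07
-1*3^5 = -243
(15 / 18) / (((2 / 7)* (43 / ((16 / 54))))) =70 / 3483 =0.02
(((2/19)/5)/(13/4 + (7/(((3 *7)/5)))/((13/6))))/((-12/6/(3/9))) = -52/59565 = -0.00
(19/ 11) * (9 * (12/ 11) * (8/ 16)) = 8.48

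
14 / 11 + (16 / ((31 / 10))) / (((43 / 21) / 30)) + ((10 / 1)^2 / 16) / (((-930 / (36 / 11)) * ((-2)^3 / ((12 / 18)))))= 9019911 / 117304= 76.89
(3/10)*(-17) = -51/10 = -5.10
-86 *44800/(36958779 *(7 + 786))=-0.00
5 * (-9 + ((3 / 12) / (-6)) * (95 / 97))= -105235 / 2328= -45.20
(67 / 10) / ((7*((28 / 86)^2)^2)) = 229059667 / 2689120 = 85.18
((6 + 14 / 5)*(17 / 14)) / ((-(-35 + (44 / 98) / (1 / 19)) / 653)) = 1709554 / 6485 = 263.62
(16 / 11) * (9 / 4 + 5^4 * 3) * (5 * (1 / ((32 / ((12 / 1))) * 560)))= 22527 / 2464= 9.14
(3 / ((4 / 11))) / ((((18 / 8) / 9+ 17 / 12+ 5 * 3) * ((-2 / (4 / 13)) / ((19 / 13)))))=-1881 / 16900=-0.11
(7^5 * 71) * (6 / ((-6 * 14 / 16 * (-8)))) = 170471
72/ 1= 72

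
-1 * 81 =-81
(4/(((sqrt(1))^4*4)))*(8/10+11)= 59/5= 11.80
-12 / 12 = -1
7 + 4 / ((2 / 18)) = 43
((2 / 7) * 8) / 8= 2 / 7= 0.29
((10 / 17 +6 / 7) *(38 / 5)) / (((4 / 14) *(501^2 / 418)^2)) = 570998032 / 5355127670085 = 0.00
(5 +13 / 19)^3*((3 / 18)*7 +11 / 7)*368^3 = 25061235038.50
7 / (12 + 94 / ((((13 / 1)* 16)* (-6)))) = 624 / 1063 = 0.59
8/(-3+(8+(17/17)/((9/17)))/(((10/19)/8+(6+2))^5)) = -6232106538309096/2336814290107447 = -2.67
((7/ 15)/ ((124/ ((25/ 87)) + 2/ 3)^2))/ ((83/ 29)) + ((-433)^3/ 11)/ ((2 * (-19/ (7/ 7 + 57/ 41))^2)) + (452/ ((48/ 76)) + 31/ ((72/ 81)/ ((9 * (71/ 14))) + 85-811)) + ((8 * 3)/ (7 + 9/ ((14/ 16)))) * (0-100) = -338072732736974868594952073/ 5846587154367467955612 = -57823.94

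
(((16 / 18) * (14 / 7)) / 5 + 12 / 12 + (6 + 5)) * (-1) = -556 / 45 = -12.36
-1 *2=-2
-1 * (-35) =35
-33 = -33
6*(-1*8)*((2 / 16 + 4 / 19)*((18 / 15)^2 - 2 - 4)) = 1836 / 25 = 73.44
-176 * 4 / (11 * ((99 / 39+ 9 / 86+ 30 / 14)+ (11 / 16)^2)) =-64110592 / 5267713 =-12.17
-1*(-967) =967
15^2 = 225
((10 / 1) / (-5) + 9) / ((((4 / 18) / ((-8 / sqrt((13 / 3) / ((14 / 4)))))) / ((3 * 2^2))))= -1512 * sqrt(546) / 13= -2717.72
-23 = -23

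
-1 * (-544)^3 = 160989184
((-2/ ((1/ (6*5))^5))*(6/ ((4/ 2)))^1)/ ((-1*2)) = 72900000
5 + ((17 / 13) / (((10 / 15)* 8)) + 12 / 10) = 6703 / 1040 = 6.45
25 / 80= 0.31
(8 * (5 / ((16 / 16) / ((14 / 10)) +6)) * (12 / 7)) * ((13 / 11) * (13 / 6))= 26.15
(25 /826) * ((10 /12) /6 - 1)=-775 /29736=-0.03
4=4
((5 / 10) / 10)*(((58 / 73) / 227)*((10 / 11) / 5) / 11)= 29 / 10025455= 0.00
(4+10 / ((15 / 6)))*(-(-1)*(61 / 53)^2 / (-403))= -0.03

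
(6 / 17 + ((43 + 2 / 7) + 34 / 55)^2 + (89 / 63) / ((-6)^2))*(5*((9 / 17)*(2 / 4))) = 1574018627947 / 616853160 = 2551.69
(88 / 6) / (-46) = -22 / 69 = -0.32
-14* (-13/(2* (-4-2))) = -91/6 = -15.17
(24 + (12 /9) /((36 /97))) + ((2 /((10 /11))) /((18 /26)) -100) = -9346 /135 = -69.23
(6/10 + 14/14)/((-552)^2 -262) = 4/761105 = 0.00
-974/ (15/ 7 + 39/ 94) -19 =-672869/ 1683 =-399.80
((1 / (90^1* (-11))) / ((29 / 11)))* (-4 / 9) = 2 / 11745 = 0.00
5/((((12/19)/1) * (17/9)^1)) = 285/68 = 4.19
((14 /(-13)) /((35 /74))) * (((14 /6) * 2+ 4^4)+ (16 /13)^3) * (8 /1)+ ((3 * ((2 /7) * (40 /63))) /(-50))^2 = -73784826454016 /15429366225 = -4782.10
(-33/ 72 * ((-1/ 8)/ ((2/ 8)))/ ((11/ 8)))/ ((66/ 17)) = 17/ 396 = 0.04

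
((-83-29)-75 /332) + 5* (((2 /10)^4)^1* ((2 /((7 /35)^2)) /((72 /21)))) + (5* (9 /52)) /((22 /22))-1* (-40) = -4612327 /64740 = -71.24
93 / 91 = 1.02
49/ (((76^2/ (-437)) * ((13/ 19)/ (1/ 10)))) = -1127/ 2080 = -0.54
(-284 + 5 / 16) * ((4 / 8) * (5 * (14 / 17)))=-9345 / 16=-584.06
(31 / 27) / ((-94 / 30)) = -0.37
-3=-3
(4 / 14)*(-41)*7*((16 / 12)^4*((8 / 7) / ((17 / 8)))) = -1343488 / 9639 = -139.38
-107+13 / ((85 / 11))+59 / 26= -227737 / 2210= -103.05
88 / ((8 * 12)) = 11 / 12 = 0.92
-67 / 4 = -16.75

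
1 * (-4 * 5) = -20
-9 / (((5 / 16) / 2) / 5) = -288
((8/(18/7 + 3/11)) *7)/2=2156/219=9.84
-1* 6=-6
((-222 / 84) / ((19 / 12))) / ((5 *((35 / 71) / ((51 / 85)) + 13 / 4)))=-189144 / 2306885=-0.08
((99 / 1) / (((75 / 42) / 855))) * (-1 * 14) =-3318084 / 5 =-663616.80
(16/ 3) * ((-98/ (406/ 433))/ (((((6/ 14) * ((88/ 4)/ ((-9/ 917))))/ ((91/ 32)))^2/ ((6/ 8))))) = -225897399/ 61663179776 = -0.00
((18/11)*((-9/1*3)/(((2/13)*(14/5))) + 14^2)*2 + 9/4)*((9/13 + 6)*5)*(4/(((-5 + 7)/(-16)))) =-470081880/1001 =-469612.27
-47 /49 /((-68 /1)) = 47 /3332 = 0.01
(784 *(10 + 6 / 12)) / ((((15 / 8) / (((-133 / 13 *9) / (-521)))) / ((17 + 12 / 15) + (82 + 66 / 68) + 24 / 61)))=13782980145312 / 175590025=78495.23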